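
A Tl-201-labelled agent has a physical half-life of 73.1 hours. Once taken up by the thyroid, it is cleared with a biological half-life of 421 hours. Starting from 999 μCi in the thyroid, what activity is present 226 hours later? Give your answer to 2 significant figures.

81 μCi

1/t_eff = 1/t_phys + 1/t_biol = 1/73.1 + 1/421 = 0.016055 per hour.
t_eff = 73.1 × 421 / (73.1 + 421) ≈ 62.285 hours.
Remaining = 999 × (1/2)^(226/62.285) = 999 × (1/2)^3.6285 ≈ 80.777 μCi.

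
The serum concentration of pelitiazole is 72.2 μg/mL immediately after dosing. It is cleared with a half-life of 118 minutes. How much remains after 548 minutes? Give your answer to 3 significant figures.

2.89 μg/mL

Number of half-lives: n = 548/118 ≈ 4.6441.
Remaining = 72.2 × (1/2)^4.6441 = 72.2 × 0.039994 ≈ 2.8876 μg/mL.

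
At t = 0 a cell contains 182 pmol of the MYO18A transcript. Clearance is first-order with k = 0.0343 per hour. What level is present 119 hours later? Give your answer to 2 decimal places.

t½ = ln 2 / k = 0.69315 / 0.0343 ≈ 20.208 hours.
Number of half-lives: n = 119/20.208 ≈ 5.8886.
Remaining = 182 × (1/2)^5.8886 = 182 × 0.016879 ≈ 3.0719 pmol.

3.07 pmol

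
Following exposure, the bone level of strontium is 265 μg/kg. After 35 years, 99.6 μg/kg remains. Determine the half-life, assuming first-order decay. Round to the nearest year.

A/A₀ = 99.6/265 ≈ 0.37585.
n = log₂(2.6606) ≈ 1.4118 half-lives elapsed in 35 years.
t½ = 35/1.4118 ≈ 24.791 years.

25 years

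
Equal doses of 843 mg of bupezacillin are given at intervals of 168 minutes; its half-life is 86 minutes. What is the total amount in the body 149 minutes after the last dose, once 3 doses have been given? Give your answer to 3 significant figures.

336 mg

The 3 doses were given 485, 317, 149 minutes ago.
Total = 843·(1/2)^(485/86) + 843·(1/2)^(317/86) + 843·(1/2)^(149/86)
      = 16.911 + 65.496 + 253.67 ≈ 336.08 mg.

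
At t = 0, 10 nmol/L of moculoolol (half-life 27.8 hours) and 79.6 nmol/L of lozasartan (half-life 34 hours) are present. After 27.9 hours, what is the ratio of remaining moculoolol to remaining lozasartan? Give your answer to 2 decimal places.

0.11

moculoolol: 10 × (1/2)^(27.9/27.8) = 10 × (1/2)^1.0036 ≈ 4.9875 nmol/L.
lozasartan: 79.6 × (1/2)^(27.9/34) = 79.6 × (1/2)^0.82059 ≈ 45.07 nmol/L.
Ratio ≈ 4.9875 / 45.07 ≈ 0.11066.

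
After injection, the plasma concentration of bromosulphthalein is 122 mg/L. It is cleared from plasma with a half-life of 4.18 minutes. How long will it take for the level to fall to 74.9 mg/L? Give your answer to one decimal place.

Fraction remaining = 74.9/122 ≈ 0.61393.
n = log₂(122/74.9) = ln(1.6288)/ln 2 ≈ 0.70384 half-lives.
t = n × t½ = 0.70384 × 4.18 ≈ 2.9421 minutes.

2.9 minutes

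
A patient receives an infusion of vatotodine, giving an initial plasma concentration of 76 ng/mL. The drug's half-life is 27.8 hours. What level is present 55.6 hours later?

19 ng/mL

Elapsed time is 2 half-lives (55.6/27.8).
Each half-life halves the amount: 76 × (1/2)^2 = 76/4 = 19 ng/mL.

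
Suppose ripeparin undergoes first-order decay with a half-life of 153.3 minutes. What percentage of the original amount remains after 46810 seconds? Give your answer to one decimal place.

46810 seconds = 780.167 minutes.
n = 780.167/153.3 ≈ 5.0891 half-lives.
Fraction remaining = (1/2)^5.0891 ≈ 0.029377, i.e. 2.9377%.

2.9%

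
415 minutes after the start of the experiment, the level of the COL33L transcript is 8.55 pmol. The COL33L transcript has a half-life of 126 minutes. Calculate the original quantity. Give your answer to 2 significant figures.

84 pmol

Number of half-lives elapsed: n = 415/126 ≈ 3.2937.
A₀ = A × 2^n = 8.55 × 2^3.2937 = 8.55 × 9.8059 ≈ 83.84 pmol.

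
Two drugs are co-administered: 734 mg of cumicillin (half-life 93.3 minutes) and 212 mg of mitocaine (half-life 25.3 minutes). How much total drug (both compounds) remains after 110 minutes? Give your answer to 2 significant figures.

330 mg

cumicillin: 734 × (1/2)^(110/93.3) = 734 × (1/2)^1.179 ≈ 324.18 mg.
mitocaine: 212 × (1/2)^(110/25.3) = 212 × (1/2)^4.3478 ≈ 10.411 mg.
Total = 324.18 + 10.411 ≈ 334.59 mg.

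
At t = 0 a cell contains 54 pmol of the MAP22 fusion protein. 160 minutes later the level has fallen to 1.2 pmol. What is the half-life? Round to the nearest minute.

A/A₀ = 1.2/54 ≈ 0.022222.
n = log₂(45) ≈ 5.4919 half-lives elapsed in 160 minutes.
t½ = 160/5.4919 ≈ 29.134 minutes.

29 minutes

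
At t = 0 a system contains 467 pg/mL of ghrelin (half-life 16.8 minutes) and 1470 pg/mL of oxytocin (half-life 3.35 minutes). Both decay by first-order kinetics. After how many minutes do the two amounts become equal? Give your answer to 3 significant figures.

Set 467·(1/2)^(t/16.8) = 1470·(1/2)^(t/3.35).
Taking log₂: log₂(467/1470) = t·(1/16.8 − 1/3.35).
log₂(0.31769) = -1.6543; 1/16.8 − 1/3.35 = -0.23898.
t = -1.6543 / -0.23898 ≈ 6.9223 minutes.

6.92 minutes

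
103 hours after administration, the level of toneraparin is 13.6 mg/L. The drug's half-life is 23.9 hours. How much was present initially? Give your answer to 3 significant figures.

270 mg/L

Number of half-lives elapsed: n = 103/23.9 ≈ 4.3096.
A₀ = A × 2^n = 13.6 × 2^4.3096 = 13.6 × 19.83 ≈ 269.69 mg/L.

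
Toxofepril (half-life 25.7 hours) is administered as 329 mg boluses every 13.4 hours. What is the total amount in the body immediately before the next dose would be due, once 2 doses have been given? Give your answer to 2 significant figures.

390 mg

The 2 doses were given 26.8, 13.4 hours ago.
Total = 329·(1/2)^(26.8/25.7) + 329·(1/2)^(13.4/25.7)
      = 159.69 + 229.21 ≈ 388.9 mg.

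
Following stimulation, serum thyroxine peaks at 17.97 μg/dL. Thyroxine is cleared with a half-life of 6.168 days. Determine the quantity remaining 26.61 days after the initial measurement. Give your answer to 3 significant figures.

0.903 μg/dL

Number of half-lives: n = 26.61/6.168 ≈ 4.3142.
Remaining = 17.97 × (1/2)^4.3142 = 17.97 × 0.050268 ≈ 0.90332 μg/dL.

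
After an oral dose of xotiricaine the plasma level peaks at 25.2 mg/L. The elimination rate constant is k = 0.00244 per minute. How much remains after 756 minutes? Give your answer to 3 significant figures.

3.98 mg/L

t½ = ln 2 / k = 0.69315 / 0.00244 ≈ 284.08 minutes.
Number of half-lives: n = 756/284.08 ≈ 2.6613.
Remaining = 25.2 × (1/2)^2.6613 = 25.2 × 0.15808 ≈ 3.9837 mg/L.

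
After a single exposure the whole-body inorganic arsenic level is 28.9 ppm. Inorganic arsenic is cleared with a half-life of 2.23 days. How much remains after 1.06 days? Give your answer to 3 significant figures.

20.8 ppm

Number of half-lives: n = 1.06/2.23 ≈ 0.47534.
Remaining = 28.9 × (1/2)^0.47534 = 28.9 × 0.7193 ≈ 20.788 ppm.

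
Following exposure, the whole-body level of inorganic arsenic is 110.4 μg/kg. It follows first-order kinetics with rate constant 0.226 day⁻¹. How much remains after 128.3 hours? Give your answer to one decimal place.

33.0 μg/kg

t½ = ln 2 / k = 0.69315 / 0.226 ≈ 3.067 days.
Convert the elapsed time: 128.3 hours = 5.34583 days.
Number of half-lives: n = 5.34583/3.067 ≈ 1.743.
Remaining = 110.4 × (1/2)^1.743 = 110.4 × 0.29875 ≈ 32.982 μg/kg.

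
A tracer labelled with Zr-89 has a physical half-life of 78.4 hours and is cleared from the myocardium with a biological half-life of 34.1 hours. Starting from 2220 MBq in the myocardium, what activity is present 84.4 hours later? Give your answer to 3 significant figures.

189 MBq

1/t_eff = 1/t_phys + 1/t_biol = 1/78.4 + 1/34.1 = 0.042081 per hour.
t_eff = 78.4 × 34.1 / (78.4 + 34.1) ≈ 23.764 hours.
Remaining = 2220 × (1/2)^(84.4/23.764) = 2220 × (1/2)^3.5516 ≈ 189.33 MBq.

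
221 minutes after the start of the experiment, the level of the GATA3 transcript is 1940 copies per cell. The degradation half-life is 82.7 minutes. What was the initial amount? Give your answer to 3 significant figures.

12400 copies per cell

Number of half-lives elapsed: n = 221/82.7 ≈ 2.6723.
A₀ = A × 2^n = 1940 × 2^2.6723 = 1940 × 6.3745 ≈ 12367 copies per cell.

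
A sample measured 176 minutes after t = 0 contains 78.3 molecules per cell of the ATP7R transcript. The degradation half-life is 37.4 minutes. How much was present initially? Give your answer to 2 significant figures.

Number of half-lives elapsed: n = 176/37.4 ≈ 4.7059.
A₀ = A × 2^n = 78.3 × 2^4.7059 = 78.3 × 26.098 ≈ 2043.5 molecules per cell.

2000 molecules per cell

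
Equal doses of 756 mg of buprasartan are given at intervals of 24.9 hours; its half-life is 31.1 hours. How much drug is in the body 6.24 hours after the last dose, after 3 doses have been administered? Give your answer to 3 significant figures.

The 3 doses were given 56.04, 31.14, 6.24 hours ago.
Total = 756·(1/2)^(56.04/31.1) + 756·(1/2)^(31.14/31.1) + 756·(1/2)^(6.24/31.1)
      = 216.81 + 377.66 + 657.84 ≈ 1252.3 mg.

1250 mg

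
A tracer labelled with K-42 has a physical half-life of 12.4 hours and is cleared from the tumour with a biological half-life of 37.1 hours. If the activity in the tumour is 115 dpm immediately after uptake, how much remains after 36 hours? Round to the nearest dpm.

1/t_eff = 1/t_phys + 1/t_biol = 1/12.4 + 1/37.1 = 0.1076 per hour.
t_eff = 12.4 × 37.1 / (12.4 + 37.1) ≈ 9.2937 hours.
Remaining = 115 × (1/2)^(36/9.2937) = 115 × (1/2)^3.8736 ≈ 7.8458 dpm.

8 dpm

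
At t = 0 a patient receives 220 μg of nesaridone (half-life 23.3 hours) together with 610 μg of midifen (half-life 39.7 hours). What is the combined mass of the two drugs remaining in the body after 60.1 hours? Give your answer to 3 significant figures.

250 μg

nesaridone: 220 × (1/2)^(60.1/23.3) = 220 × (1/2)^2.5794 ≈ 36.808 μg.
midifen: 610 × (1/2)^(60.1/39.7) = 610 × (1/2)^1.5139 ≈ 213.61 μg.
Total = 36.808 + 213.61 ≈ 250.41 μg.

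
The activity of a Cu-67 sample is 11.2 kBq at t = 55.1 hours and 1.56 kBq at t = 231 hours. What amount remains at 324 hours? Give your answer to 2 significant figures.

Over Δt = 231 − 55.1 = 175.9 hours, the level fell by a factor of 11.2/1.56 ≈ 7.1795.
n = log₂(7.1795) ≈ 2.8439 half-lives, so t½ = 175.9/2.8439 ≈ 61.852 hours.
From t = 231 to t = 324: 1.56 × (1/2)^((324−231)/61.852) ≈ 0.55017 kBq.

0.55 kBq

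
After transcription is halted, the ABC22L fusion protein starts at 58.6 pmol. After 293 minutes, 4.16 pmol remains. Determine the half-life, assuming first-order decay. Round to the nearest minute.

77 minutes

A/A₀ = 4.16/58.6 ≈ 0.07099.
n = log₂(14.087) ≈ 3.8162 half-lives elapsed in 293 minutes.
t½ = 293/3.8162 ≈ 76.777 minutes.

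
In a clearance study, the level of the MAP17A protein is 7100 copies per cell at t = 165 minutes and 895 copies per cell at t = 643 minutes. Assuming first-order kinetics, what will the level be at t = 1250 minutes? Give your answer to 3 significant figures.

64.5 copies per cell

Over Δt = 643 − 165 = 478 minutes, the level fell by a factor of 7100/895 ≈ 7.933.
n = log₂(7.933) ≈ 2.9879 half-lives, so t½ = 478/2.9879 ≈ 159.98 minutes.
From t = 643 to t = 1250: 895 × (1/2)^((1250−643)/159.98) ≈ 64.514 copies per cell.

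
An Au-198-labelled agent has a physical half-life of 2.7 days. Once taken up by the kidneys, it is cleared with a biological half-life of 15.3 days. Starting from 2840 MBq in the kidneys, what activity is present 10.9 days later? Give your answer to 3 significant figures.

106 MBq

1/t_eff = 1/t_phys + 1/t_biol = 1/2.7 + 1/15.3 = 0.43573 per day.
t_eff = 2.7 × 15.3 / (2.7 + 15.3) ≈ 2.295 days.
Remaining = 2840 × (1/2)^(10.9/2.295) = 2840 × (1/2)^4.7495 ≈ 105.58 MBq.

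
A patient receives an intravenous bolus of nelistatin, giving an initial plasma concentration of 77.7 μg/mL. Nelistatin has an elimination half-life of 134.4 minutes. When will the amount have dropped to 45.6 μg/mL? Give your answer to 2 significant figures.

Fraction remaining = 45.6/77.7 ≈ 0.58687.
n = log₂(77.7/45.6) = ln(1.7039)/ln 2 ≈ 0.76888 half-lives.
t = n × t½ = 0.76888 × 134.4 ≈ 103.34 minutes.

100 minutes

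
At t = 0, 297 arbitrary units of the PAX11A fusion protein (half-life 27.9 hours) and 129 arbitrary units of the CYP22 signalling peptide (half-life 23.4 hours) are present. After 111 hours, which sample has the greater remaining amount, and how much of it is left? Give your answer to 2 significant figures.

PAX11A fusion protein: 297 × (1/2)^3.9785 ≈ 18.841 arbitrary units.
CYP22 signalling peptide: 129 × (1/2)^4.7436 ≈ 4.8153 arbitrary units.
PAX11A fusion protein has more remaining, at ≈ 18.841 arbitrary units.

PAX11A fusion protein, 19 arbitrary units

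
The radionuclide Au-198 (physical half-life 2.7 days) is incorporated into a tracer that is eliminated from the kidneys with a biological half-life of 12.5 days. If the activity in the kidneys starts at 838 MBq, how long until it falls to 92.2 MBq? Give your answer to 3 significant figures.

1/t_eff = 1/t_phys + 1/t_biol = 1/2.7 + 1/12.5 = 0.45037 per day.
t_eff = 2.7 × 12.5 / (2.7 + 12.5) ≈ 2.2204 days.
n = log₂(838/92.2) ≈ 3.1841; t = 3.1841 × 2.2204 ≈ 7.07 days.

7.07 days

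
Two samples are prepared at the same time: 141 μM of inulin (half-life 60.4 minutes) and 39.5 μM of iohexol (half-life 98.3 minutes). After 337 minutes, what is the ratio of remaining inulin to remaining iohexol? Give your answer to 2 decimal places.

0.80

inulin: 141 × (1/2)^(337/60.4) = 141 × (1/2)^5.5795 ≈ 2.9487 μM.
iohexol: 39.5 × (1/2)^(337/98.3) = 39.5 × (1/2)^3.4283 ≈ 3.6693 μM.
Ratio ≈ 2.9487 / 3.6693 ≈ 0.80362.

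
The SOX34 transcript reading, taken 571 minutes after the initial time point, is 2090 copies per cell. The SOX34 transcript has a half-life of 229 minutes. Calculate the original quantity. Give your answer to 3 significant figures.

11800 copies per cell

Number of half-lives elapsed: n = 571/229 ≈ 2.4934.
A₀ = A × 2^n = 2090 × 2^2.4934 = 2090 × 5.6312 ≈ 11769 copies per cell.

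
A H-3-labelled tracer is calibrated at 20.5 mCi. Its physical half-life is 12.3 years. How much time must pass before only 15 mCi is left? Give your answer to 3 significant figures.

Fraction remaining = 15/20.5 ≈ 0.73171.
n = log₂(20.5/15) = ln(1.3667)/ln 2 ≈ 0.45066 half-lives.
t = n × t½ = 0.45066 × 12.3 ≈ 5.5431 years.

5.54 years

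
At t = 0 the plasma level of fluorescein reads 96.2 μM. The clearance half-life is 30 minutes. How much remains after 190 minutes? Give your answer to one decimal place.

1.2 μM

Number of half-lives: n = 190/30 ≈ 6.3333.
Remaining = 96.2 × (1/2)^6.3333 = 96.2 × 0.012402 ≈ 1.193 μM.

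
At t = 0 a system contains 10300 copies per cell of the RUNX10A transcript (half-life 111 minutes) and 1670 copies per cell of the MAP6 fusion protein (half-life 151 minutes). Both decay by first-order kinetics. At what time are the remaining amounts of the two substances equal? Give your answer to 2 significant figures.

Set 10300·(1/2)^(t/111) = 1670·(1/2)^(t/151).
Taking log₂: log₂(10300/1670) = t·(1/111 − 1/151).
log₂(6.1677) = 2.6247; 1/111 − 1/151 = 0.0023865.
t = 2.6247 / 0.0023865 ≈ 1099.8 minutes.

1100 minutes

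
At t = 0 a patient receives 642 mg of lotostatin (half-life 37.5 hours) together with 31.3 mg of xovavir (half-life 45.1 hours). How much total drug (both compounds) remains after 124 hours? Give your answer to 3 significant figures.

lotostatin: 642 × (1/2)^(124/37.5) = 642 × (1/2)^3.3067 ≈ 64.883 mg.
xovavir: 31.3 × (1/2)^(124/45.1) = 31.3 × (1/2)^2.7494 ≈ 4.6546 mg.
Total = 64.883 + 4.6546 ≈ 69.537 mg.

69.5 mg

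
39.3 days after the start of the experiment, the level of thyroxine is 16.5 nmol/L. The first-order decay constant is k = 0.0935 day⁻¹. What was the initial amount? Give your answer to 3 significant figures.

t½ = ln 2 / k = 0.69315 / 0.0935 ≈ 7.4133 days.
Number of half-lives elapsed: n = 39.3/7.4133 ≈ 5.3013.
A₀ = A × 2^n = 16.5 × 2^5.3013 = 16.5 × 39.431 ≈ 650.61 nmol/L.

651 nmol/L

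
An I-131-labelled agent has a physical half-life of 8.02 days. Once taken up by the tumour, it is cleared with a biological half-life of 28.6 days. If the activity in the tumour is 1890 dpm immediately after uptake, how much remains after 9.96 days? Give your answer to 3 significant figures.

628 dpm

1/t_eff = 1/t_phys + 1/t_biol = 1/8.02 + 1/28.6 = 0.15965 per day.
t_eff = 8.02 × 28.6 / (8.02 + 28.6) ≈ 6.2636 days.
Remaining = 1890 × (1/2)^(9.96/6.2636) = 1890 × (1/2)^1.5901 ≈ 627.74 dpm.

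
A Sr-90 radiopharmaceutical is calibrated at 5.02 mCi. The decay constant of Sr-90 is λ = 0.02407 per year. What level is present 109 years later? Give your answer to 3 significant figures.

t½ = ln 2 / λ = 0.69315 / 0.02407 ≈ 28.797 years.
Number of half-lives: n = 109/28.797 ≈ 3.7851.
Remaining = 5.02 × (1/2)^3.7851 = 5.02 × 0.072539 ≈ 0.36415 mCi.

0.364 mCi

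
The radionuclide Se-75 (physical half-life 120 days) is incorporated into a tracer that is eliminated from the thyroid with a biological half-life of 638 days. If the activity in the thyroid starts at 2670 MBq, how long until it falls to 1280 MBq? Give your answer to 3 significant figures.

107 days

1/t_eff = 1/t_phys + 1/t_biol = 1/120 + 1/638 = 0.0099007 per day.
t_eff = 120 × 638 / (120 + 638) ≈ 101 days.
n = log₂(2670/1280) ≈ 1.0607; t = 1.0607 × 101 ≈ 107.13 days.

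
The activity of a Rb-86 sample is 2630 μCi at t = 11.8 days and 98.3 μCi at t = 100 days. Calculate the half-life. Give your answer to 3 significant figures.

Over Δt = 100 − 11.8 = 88.2 days, the level fell by a factor of 2630/98.3 ≈ 26.755.
n = log₂(26.755) ≈ 4.7417 half-lives, so t½ = 88.2/4.7417 ≈ 18.601 days.

18.6 days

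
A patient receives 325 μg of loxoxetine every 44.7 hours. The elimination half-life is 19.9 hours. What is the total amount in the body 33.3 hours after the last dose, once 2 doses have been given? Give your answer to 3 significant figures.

123 μg

The 2 doses were given 78, 33.3 hours ago.
Total = 325·(1/2)^(78/19.9) + 325·(1/2)^(33.3/19.9)
      = 21.477 + 101.89 ≈ 123.37 μg.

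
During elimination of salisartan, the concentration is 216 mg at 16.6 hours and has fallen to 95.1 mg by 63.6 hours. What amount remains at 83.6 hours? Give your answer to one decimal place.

Over Δt = 63.6 − 16.6 = 47 hours, the level fell by a factor of 216/95.1 ≈ 2.2713.
n = log₂(2.2713) ≈ 1.1835 half-lives, so t½ = 47/1.1835 ≈ 39.712 hours.
From t = 63.6 to t = 83.6: 95.1 × (1/2)^((83.6−63.6)/39.712) ≈ 67.077 mg.

67.1 mg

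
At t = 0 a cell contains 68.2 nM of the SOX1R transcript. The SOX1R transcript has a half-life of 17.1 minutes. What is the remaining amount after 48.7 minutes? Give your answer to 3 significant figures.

Number of half-lives: n = 48.7/17.1 ≈ 2.848.
Remaining = 68.2 × (1/2)^2.848 = 68.2 × 0.13889 ≈ 9.4725 nM.

9.47 nM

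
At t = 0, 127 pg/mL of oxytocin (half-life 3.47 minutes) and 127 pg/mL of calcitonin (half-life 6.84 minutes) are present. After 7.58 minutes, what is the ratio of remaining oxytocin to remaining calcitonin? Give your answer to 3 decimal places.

0.474

oxytocin: 127 × (1/2)^(7.58/3.47) = 127 × (1/2)^2.1844 ≈ 27.94 pg/mL.
calcitonin: 127 × (1/2)^(7.58/6.84) = 127 × (1/2)^1.1082 ≈ 58.912 pg/mL.
Ratio ≈ 27.94 / 58.912 ≈ 0.47426.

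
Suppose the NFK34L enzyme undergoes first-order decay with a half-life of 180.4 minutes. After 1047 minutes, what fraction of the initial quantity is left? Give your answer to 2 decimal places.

0.02

n = 1047/180.4 ≈ 5.8038 half-lives.
Fraction remaining = (1/2)^5.8038 ≈ 0.017902.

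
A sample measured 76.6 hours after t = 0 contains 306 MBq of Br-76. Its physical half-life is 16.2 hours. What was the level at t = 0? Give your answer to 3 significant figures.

Number of half-lives elapsed: n = 76.6/16.2 ≈ 4.7284.
A₀ = A × 2^n = 306 × 2^4.7284 = 306 × 26.509 ≈ 8111.7 MBq.

8110 MBq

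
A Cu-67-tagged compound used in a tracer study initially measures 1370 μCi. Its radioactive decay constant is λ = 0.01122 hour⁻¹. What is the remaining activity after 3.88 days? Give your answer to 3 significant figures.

t½ = ln 2 / λ = 0.69315 / 0.01122 ≈ 61.778 hours.
Convert the elapsed time: 3.88 days = 93.12 hours.
Number of half-lives: n = 93.12/61.778 ≈ 1.5073.
Remaining = 1370 × (1/2)^1.5073 = 1370 × 0.35176 ≈ 481.91 μCi.

482 μCi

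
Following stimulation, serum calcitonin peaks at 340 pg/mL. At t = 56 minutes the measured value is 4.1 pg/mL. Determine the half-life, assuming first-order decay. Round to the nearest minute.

A/A₀ = 4.1/340 ≈ 0.012059.
n = log₂(82.927) ≈ 6.3738 half-lives elapsed in 56 minutes.
t½ = 56/6.3738 ≈ 8.786 minutes.

9 minutes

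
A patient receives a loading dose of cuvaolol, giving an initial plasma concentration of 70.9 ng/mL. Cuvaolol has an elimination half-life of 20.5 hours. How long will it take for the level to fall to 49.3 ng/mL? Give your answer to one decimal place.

Fraction remaining = 49.3/70.9 ≈ 0.69535.
n = log₂(70.9/49.3) = ln(1.4381)/ln 2 ≈ 0.5242 half-lives.
t = n × t½ = 0.5242 × 20.5 ≈ 10.746 hours.

10.7 hours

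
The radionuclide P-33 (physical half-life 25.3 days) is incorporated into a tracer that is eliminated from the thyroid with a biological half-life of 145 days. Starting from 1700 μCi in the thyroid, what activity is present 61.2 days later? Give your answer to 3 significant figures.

1/t_eff = 1/t_phys + 1/t_biol = 1/25.3 + 1/145 = 0.046422 per day.
t_eff = 25.3 × 145 / (25.3 + 145) ≈ 21.541 days.
Remaining = 1700 × (1/2)^(61.2/21.541) = 1700 × (1/2)^2.841 ≈ 237.25 μCi.

237 μCi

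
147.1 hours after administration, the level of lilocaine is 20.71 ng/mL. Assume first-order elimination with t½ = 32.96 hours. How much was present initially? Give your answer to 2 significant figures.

460 ng/mL

Number of half-lives elapsed: n = 147.1/32.96 ≈ 4.463.
A₀ = A × 2^n = 20.71 × 2^4.463 = 20.71 × 22.054 ≈ 456.74 ng/mL.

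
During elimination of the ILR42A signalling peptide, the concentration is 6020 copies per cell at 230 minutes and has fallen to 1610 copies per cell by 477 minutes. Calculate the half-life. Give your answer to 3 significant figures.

Over Δt = 477 − 230 = 247 minutes, the level fell by a factor of 6020/1610 ≈ 3.7391.
n = log₂(3.7391) ≈ 1.9027 half-lives, so t½ = 247/1.9027 ≈ 129.82 minutes.

130 minutes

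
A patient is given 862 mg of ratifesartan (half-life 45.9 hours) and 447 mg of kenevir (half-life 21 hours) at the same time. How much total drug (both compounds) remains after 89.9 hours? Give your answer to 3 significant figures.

245 mg

ratifesartan: 862 × (1/2)^(89.9/45.9) = 862 × (1/2)^1.9586 ≈ 221.77 mg.
kenevir: 447 × (1/2)^(89.9/21) = 447 × (1/2)^4.281 ≈ 22.994 mg.
Total = 221.77 + 22.994 ≈ 244.77 mg.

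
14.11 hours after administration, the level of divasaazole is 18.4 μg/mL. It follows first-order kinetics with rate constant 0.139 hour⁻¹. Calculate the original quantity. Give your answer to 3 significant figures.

131 μg/mL

t½ = ln 2 / λ = 0.69315 / 0.139 ≈ 4.9867 hours.
Number of half-lives elapsed: n = 14.11/4.9867 ≈ 2.8295.
A₀ = A × 2^n = 18.4 × 2^2.8295 = 18.4 × 7.1085 ≈ 130.8 μg/mL.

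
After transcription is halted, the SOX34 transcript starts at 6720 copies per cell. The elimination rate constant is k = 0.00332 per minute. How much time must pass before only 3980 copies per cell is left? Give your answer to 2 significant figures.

160 minutes

t½ = ln 2 / k = 0.69315 / 0.00332 ≈ 208.78 minutes.
Fraction remaining = 3980/6720 ≈ 0.59226.
n = log₂(6720/3980) = ln(1.6884)/ln 2 ≈ 0.75569 half-lives.
t = n × t½ = 0.75569 × 208.78 ≈ 157.77 minutes.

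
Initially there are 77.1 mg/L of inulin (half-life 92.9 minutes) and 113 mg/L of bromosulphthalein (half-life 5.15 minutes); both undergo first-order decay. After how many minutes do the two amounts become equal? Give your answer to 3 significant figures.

Set 77.1·(1/2)^(t/92.9) = 113·(1/2)^(t/5.15).
Taking log₂: log₂(77.1/113) = t·(1/92.9 − 1/5.15).
log₂(0.6823) = -0.55152; 1/92.9 − 1/5.15 = -0.18341.
t = -0.55152 / -0.18341 ≈ 3.007 minutes.

3.01 minutes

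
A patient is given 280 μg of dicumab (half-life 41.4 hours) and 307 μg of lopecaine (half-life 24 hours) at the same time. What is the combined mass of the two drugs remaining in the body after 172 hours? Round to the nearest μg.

18 μg

dicumab: 280 × (1/2)^(172/41.4) = 280 × (1/2)^4.1546 ≈ 15.722 μg.
lopecaine: 307 × (1/2)^(172/24) = 307 × (1/2)^7.1667 ≈ 2.1368 μg.
Total = 15.722 + 2.1368 ≈ 17.859 μg.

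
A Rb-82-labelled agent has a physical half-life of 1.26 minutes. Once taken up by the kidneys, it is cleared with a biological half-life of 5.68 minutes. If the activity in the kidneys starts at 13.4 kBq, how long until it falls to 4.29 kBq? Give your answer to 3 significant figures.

1.69 minutes

1/t_eff = 1/t_phys + 1/t_biol = 1/1.26 + 1/5.68 = 0.96971 per minute.
t_eff = 1.26 × 5.68 / (1.26 + 5.68) ≈ 1.0312 minutes.
n = log₂(13.4/4.29) ≈ 1.6432; t = 1.6432 × 1.0312 ≈ 1.6945 minutes.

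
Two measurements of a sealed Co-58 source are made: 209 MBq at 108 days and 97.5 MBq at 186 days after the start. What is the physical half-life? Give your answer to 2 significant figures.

Over Δt = 186 − 108 = 78 days, the level fell by a factor of 209/97.5 ≈ 2.1436.
n = log₂(2.1436) ≈ 1.1 half-lives, so t½ = 78/1.1 ≈ 70.907 days.

71 days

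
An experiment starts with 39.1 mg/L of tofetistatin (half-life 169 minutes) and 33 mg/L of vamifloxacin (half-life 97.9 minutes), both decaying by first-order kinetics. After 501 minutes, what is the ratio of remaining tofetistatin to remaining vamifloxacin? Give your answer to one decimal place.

5.3

tofetistatin: 39.1 × (1/2)^(501/169) = 39.1 × (1/2)^2.9645 ≈ 5.0093 mg/L.
vamifloxacin: 33 × (1/2)^(501/97.9) = 33 × (1/2)^5.1175 ≈ 0.95061 mg/L.
Ratio ≈ 5.0093 / 0.95061 ≈ 5.2695.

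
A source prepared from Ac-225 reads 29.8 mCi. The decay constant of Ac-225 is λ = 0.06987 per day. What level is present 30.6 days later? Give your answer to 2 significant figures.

3.5 mCi

t½ = ln 2 / λ = 0.69315 / 0.06987 ≈ 9.9205 days.
Number of half-lives: n = 30.6/9.9205 ≈ 3.0845.
Remaining = 29.8 × (1/2)^3.0845 = 29.8 × 0.11789 ≈ 3.5131 mCi.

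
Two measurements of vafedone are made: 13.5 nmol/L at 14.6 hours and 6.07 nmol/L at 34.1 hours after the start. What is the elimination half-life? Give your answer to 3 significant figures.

16.9 hours

Over Δt = 34.1 − 14.6 = 19.5 hours, the level fell by a factor of 13.5/6.07 ≈ 2.2241.
n = log₂(2.2241) ≈ 1.1532 half-lives, so t½ = 19.5/1.1532 ≈ 16.91 hours.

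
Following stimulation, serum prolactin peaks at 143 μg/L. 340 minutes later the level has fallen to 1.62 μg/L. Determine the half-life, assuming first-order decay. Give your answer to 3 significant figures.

52.6 minutes

A/A₀ = 1.62/143 ≈ 0.011329.
n = log₂(88.272) ≈ 6.4639 half-lives elapsed in 340 minutes.
t½ = 340/6.4639 ≈ 52.6 minutes.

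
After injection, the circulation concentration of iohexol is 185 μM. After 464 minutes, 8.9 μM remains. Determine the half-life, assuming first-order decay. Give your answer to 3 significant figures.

A/A₀ = 8.9/185 ≈ 0.048108.
n = log₂(20.787) ≈ 4.3776 half-lives elapsed in 464 minutes.
t½ = 464/4.3776 ≈ 105.99 minutes.

106 minutes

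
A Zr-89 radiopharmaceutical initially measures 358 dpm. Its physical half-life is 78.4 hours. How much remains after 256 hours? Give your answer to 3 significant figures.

Number of half-lives: n = 256/78.4 ≈ 3.2653.
Remaining = 358 × (1/2)^3.2653 = 358 × 0.104 ≈ 37.233 dpm.

37.2 dpm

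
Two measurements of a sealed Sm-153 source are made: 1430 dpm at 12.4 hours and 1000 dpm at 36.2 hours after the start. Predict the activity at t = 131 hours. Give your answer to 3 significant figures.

241 dpm

Over Δt = 36.2 − 12.4 = 23.8 hours, the level fell by a factor of 1430/1000 ≈ 1.43.
n = log₂(1.43) ≈ 0.51602 half-lives, so t½ = 23.8/0.51602 ≈ 46.123 hours.
From t = 36.2 to t = 131: 1000 × (1/2)^((131−36.2)/46.123) ≈ 240.58 dpm.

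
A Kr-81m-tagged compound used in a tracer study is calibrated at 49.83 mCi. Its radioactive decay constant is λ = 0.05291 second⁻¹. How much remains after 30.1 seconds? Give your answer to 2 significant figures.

t½ = ln 2 / λ = 0.69315 / 0.05291 ≈ 13.1 seconds.
Number of half-lives: n = 30.1/13.1 ≈ 2.2976.
Remaining = 49.83 × (1/2)^2.2976 = 49.83 × 0.2034 ≈ 10.135 mCi.

10 mCi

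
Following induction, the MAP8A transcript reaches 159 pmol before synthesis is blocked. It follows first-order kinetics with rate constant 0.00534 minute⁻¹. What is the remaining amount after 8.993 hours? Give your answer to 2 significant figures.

t½ = ln 2 / k = 0.69315 / 0.00534 ≈ 129.8 minutes.
Convert the elapsed time: 8.993 hours = 539.58 minutes.
Number of half-lives: n = 539.58/129.8 ≈ 4.1569.
Remaining = 159 × (1/2)^4.1569 = 159 × 0.056059 ≈ 8.9133 pmol.

8.9 pmol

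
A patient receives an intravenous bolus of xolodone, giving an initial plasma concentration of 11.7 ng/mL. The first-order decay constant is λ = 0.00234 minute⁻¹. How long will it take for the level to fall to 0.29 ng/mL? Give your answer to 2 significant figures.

1600 minutes

t½ = ln 2 / λ = 0.69315 / 0.00234 ≈ 296.22 minutes.
Fraction remaining = 0.29/11.7 ≈ 0.024786.
n = log₂(11.7/0.29) = ln(40.345)/ln 2 ≈ 5.3343 half-lives.
t = n × t½ = 5.3343 × 296.22 ≈ 1580.1 minutes.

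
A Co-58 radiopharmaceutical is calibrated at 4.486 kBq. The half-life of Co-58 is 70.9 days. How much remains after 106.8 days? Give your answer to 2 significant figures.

1.6 kBq

Number of half-lives: n = 106.8/70.9 ≈ 1.5063.
Remaining = 4.486 × (1/2)^1.5063 = 4.486 × 0.352 ≈ 1.5791 kBq.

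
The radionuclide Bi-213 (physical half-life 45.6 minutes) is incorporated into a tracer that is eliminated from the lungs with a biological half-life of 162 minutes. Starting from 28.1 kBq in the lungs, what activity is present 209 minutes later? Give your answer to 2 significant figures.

1/t_eff = 1/t_phys + 1/t_biol = 1/45.6 + 1/162 = 0.028103 per minute.
t_eff = 45.6 × 162 / (45.6 + 162) ≈ 35.584 minutes.
Remaining = 28.1 × (1/2)^(209/35.584) = 28.1 × (1/2)^5.8735 ≈ 0.47931 kBq.

0.48 kBq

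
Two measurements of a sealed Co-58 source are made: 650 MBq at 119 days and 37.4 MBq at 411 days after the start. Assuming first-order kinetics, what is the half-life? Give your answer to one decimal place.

70.9 days

Over Δt = 411 − 119 = 292 days, the level fell by a factor of 650/37.4 ≈ 17.38.
n = log₂(17.38) ≈ 4.1193 half-lives, so t½ = 292/4.1193 ≈ 70.885 days.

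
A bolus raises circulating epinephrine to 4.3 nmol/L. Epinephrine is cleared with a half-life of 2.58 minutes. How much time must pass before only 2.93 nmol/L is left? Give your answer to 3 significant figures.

1.43 minutes

Fraction remaining = 2.93/4.3 ≈ 0.6814.
n = log₂(4.3/2.93) = ln(1.4676)/ln 2 ≈ 0.55344 half-lives.
t = n × t½ = 0.55344 × 2.58 ≈ 1.4279 minutes.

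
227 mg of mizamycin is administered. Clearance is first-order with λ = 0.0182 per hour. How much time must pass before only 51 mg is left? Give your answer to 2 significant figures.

82 hours

t½ = ln 2 / λ = 0.69315 / 0.0182 ≈ 38.085 hours.
Fraction remaining = 51/227 ≈ 0.22467.
n = log₂(227/51) = ln(4.451)/ln 2 ≈ 2.1541 half-lives.
t = n × t½ = 2.1541 × 38.085 ≈ 82.04 hours.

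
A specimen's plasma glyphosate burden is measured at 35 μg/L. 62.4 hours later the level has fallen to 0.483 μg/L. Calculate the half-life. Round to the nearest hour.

A/A₀ = 0.483/35 ≈ 0.0138.
n = log₂(72.464) ≈ 6.1792 half-lives elapsed in 62.4 hours.
t½ = 62.4/6.1792 ≈ 10.098 hours.

10 hours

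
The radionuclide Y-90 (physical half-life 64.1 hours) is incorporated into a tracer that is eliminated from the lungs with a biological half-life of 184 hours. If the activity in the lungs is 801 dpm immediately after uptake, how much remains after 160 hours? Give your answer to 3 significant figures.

77.7 dpm

1/t_eff = 1/t_phys + 1/t_biol = 1/64.1 + 1/184 = 0.021035 per hour.
t_eff = 64.1 × 184 / (64.1 + 184) ≈ 47.539 hours.
Remaining = 801 × (1/2)^(160/47.539) = 801 × (1/2)^3.3657 ≈ 77.708 dpm.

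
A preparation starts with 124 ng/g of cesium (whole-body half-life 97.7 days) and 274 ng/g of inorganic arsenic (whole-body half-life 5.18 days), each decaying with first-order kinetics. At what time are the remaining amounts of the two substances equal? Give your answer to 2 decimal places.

6.26 days

Set 124·(1/2)^(t/97.7) = 274·(1/2)^(t/5.18).
Taking log₂: log₂(124/274) = t·(1/97.7 − 1/5.18).
log₂(0.45255) = -1.1438; 1/97.7 − 1/5.18 = -0.18281.
t = -1.1438 / -0.18281 ≈ 6.2568 days.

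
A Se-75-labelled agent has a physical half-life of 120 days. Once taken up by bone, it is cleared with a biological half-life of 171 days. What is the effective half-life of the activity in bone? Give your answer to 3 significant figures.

70.5 days

1/t_eff = 1/t_phys + 1/t_biol = 1/120 + 1/171 = 0.014181 per day.
t_eff = 120 × 171 / (120 + 171) ≈ 70.515 days.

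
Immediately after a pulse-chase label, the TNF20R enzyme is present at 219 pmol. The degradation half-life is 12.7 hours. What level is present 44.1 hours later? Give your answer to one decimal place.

19.7 pmol

Number of half-lives: n = 44.1/12.7 ≈ 3.4724.
Remaining = 219 × (1/2)^3.4724 = 219 × 0.090093 ≈ 19.73 pmol.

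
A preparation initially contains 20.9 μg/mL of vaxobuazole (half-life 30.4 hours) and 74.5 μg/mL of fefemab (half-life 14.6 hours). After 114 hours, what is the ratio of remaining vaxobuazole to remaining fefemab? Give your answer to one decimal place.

4.7

vaxobuazole: 20.9 × (1/2)^(114/30.4) = 20.9 × (1/2)^3.75 ≈ 1.5534 μg/mL.
fefemab: 74.5 × (1/2)^(114/14.6) = 74.5 × (1/2)^7.8082 ≈ 0.33239 μg/mL.
Ratio ≈ 1.5534 / 0.33239 ≈ 4.6734.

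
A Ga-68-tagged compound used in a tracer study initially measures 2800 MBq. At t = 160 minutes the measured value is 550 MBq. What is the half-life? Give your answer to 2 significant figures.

68 minutes

A/A₀ = 550/2800 ≈ 0.19643.
n = log₂(5.0909) ≈ 2.3479 half-lives elapsed in 160 minutes.
t½ = 160/2.3479 ≈ 68.145 minutes.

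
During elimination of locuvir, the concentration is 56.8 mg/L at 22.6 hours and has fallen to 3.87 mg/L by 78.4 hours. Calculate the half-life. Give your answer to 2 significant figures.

Over Δt = 78.4 − 22.6 = 55.8 hours, the level fell by a factor of 56.8/3.87 ≈ 14.677.
n = log₂(14.677) ≈ 3.8755 half-lives, so t½ = 55.8/3.8755 ≈ 14.398 hours.

14 hours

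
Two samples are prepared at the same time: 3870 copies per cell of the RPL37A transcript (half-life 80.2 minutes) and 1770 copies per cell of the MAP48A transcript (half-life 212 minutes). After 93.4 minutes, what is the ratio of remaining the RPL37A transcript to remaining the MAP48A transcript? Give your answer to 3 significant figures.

1.32

RPL37A transcript: 3870 × (1/2)^(93.4/80.2) = 3870 × (1/2)^1.1646 ≈ 1726.4 copies per cell.
MAP48A transcript: 1770 × (1/2)^(93.4/212) = 1770 × (1/2)^0.44057 ≈ 1304.2 copies per cell.
Ratio ≈ 1726.4 / 1304.2 ≈ 1.3237.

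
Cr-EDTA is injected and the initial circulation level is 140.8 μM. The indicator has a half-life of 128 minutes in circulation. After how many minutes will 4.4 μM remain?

4.4/140.8 = 1/32, so 5 half-lives have elapsed.
t = 5 × 128 = 640 minutes.

640 minutes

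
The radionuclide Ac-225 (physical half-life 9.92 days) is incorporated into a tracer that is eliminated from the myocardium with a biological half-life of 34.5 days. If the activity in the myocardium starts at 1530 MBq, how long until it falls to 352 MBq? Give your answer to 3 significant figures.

16.3 days

1/t_eff = 1/t_phys + 1/t_biol = 1/9.92 + 1/34.5 = 0.12979 per day.
t_eff = 9.92 × 34.5 / (9.92 + 34.5) ≈ 7.7046 days.
n = log₂(1530/352) ≈ 2.1199; t = 2.1199 × 7.7046 ≈ 16.333 days.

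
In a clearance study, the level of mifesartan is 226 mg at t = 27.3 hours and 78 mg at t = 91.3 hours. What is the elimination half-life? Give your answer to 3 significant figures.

Over Δt = 91.3 − 27.3 = 64 hours, the level fell by a factor of 226/78 ≈ 2.8974.
n = log₂(2.8974) ≈ 1.5348 half-lives, so t½ = 64/1.5348 ≈ 41.7 hours.

41.7 hours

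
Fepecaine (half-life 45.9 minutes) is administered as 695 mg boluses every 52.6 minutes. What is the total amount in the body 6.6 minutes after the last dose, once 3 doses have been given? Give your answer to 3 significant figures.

The 3 doses were given 111.8, 59.2, 6.6 minutes ago.
Total = 695·(1/2)^(111.8/45.9) + 695·(1/2)^(59.2/45.9) + 695·(1/2)^(6.6/45.9)
      = 128.46 + 284.27 + 629.07 ≈ 1041.8 mg.

1040 mg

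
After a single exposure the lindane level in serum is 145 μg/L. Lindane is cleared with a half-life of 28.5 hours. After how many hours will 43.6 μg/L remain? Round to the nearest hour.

49 hours

Fraction remaining = 43.6/145 ≈ 0.30069.
n = log₂(145/43.6) = ln(3.3257)/ln 2 ≈ 1.7337 half-lives.
t = n × t½ = 1.7337 × 28.5 ≈ 49.409 hours.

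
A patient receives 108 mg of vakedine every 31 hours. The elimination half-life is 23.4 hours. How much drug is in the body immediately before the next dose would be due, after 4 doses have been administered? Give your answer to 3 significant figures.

The 4 doses were given 124, 93, 62, 31 hours ago.
Total = 108·(1/2)^(124/23.4) + 108·(1/2)^(93/23.4) + 108·(1/2)^(62/23.4) + 108·(1/2)^(31/23.4)
      = 2.743 + 6.871 + 17.212 + 43.114 ≈ 69.94 mg.

69.9 mg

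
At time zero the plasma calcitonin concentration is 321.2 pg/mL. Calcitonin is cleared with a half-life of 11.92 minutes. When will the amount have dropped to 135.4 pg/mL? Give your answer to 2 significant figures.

15 minutes

Fraction remaining = 135.4/321.2 ≈ 0.42154.
n = log₂(321.2/135.4) = ln(2.3722)/ln 2 ≈ 1.2462 half-lives.
t = n × t½ = 1.2462 × 11.92 ≈ 14.855 minutes.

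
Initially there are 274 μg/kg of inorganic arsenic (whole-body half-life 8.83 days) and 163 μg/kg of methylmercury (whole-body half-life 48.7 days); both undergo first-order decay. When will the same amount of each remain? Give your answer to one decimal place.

Set 274·(1/2)^(t/8.83) = 163·(1/2)^(t/48.7).
Taking log₂: log₂(274/163) = t·(1/8.83 − 1/48.7).
log₂(1.681) = 0.7493; 1/8.83 − 1/48.7 = 0.092716.
t = 0.7493 / 0.092716 ≈ 8.0817 days.

8.1 days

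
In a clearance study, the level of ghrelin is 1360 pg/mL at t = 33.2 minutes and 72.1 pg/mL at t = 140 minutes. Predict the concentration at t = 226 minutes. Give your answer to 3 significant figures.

6.77 pg/mL

Over Δt = 140 − 33.2 = 106.8 minutes, the level fell by a factor of 1360/72.1 ≈ 18.863.
n = log₂(18.863) ≈ 4.2375 half-lives, so t½ = 106.8/4.2375 ≈ 25.204 minutes.
From t = 140 to t = 226: 72.1 × (1/2)^((226−140)/25.204) ≈ 6.7727 pg/mL.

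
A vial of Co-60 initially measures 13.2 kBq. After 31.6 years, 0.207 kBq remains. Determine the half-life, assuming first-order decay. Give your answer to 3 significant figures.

5.27 years

A/A₀ = 0.207/13.2 ≈ 0.015682.
n = log₂(63.768) ≈ 5.9948 half-lives elapsed in 31.6 years.
t½ = 31.6/5.9948 ≈ 5.2713 years.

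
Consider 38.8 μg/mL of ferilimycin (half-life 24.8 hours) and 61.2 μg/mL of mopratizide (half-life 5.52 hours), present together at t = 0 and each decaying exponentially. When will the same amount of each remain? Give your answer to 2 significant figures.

Set 38.8·(1/2)^(t/24.8) = 61.2·(1/2)^(t/5.52).
Taking log₂: log₂(38.8/61.2) = t·(1/24.8 − 1/5.52).
log₂(0.63399) = -0.65748; 1/24.8 − 1/5.52 = -0.14084.
t = -0.65748 / -0.14084 ≈ 4.6683 hours.

4.7 hours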